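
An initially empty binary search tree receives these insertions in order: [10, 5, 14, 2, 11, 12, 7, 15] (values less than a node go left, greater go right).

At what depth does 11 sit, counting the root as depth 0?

2

Insert 10: tree is empty, so 10 becomes the root.
Insert 5: 5 < 10 → go left. Place as left child of 10.
Insert 14: 14 > 10 → go right. Place as right child of 10.
Insert 2: 2 < 10 → go left; 2 < 5 → go left. Place as left child of 5.
Insert 11: 11 > 10 → go right; 11 < 14 → go left. Place as left child of 14.
Insert 12: 12 > 10 → go right; 12 < 14 → go left; 12 > 11 → go right. Place as right child of 11.
Insert 7: 7 < 10 → go left; 7 > 5 → go right. Place as right child of 5.
Insert 15: 15 > 10 → go right; 15 > 14 → go right. Place as right child of 14.

Path to 11: 10 → 14 → 11, which is 2 edges.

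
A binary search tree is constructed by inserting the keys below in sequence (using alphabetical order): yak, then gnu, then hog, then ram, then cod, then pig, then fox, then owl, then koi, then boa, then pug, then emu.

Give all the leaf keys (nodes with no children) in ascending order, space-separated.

yak: root
gnu: left child of yak (depth 1)
hog: right child of gnu (depth 2)
ram: right child of hog (depth 3)
cod: left child of gnu (depth 2)
pig: left child of ram (depth 4)
fox: right child of cod (depth 3)
owl: left child of pig (depth 5)
koi: left child of owl (depth 6)
boa: left child of cod (depth 3)
pug: right child of pig (depth 5)
emu: left child of fox (depth 4)

boa emu koi pug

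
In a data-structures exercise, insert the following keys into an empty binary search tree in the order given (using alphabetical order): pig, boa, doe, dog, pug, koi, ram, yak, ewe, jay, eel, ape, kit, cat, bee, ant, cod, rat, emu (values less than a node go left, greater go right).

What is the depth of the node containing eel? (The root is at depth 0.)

6

Insert pig: tree is empty, so pig becomes the root.
Insert boa: boa < pig → go left. Place as left child of pig.
Insert doe: doe < pig → go left; doe > boa → go right. Place as right child of boa.
Insert dog: dog < pig → go left; dog > boa → go right; dog > doe → go right. Place as right child of doe.
Insert pug: pug > pig → go right. Place as right child of pig.
Insert koi: koi < pig → go left; koi > boa → go right; koi > doe → go right; koi > dog → go right. Place as right child of dog.
Insert ram: ram > pig → go right; ram > pug → go right. Place as right child of pug.
Insert yak: yak > pig → go right; yak > pug → go right; yak > ram → go right. Place as right child of ram.
Insert ewe: ewe < pig → go left; ewe > boa → go right; ewe > doe → go right; ewe > dog → go right; ewe < koi → go left. Place as left child of koi.
Insert jay: jay < pig → go left; jay > boa → go right; jay > doe → go right; jay > dog → go right; jay < koi → go left; jay > ewe → go right. Place as right child of ewe.
Insert eel: eel < pig → go left; eel > boa → go right; eel > doe → go right; eel > dog → go right; eel < koi → go left; eel < ewe → go left. Place as left child of ewe.
Insert ape: ape < pig → go left; ape < boa → go left. Place as left child of boa.
Insert kit: kit < pig → go left; kit > boa → go right; kit > doe → go right; kit > dog → go right; kit < koi → go left; kit > ewe → go right; kit > jay → go right. Place as right child of jay.
Insert cat: cat < pig → go left; cat > boa → go right; cat < doe → go left. Place as left child of doe.
Insert bee: bee < pig → go left; bee < boa → go left; bee > ape → go right. Place as right child of ape.
Insert ant: ant < pig → go left; ant < boa → go left; ant < ape → go left. Place as left child of ape.
Insert cod: cod < pig → go left; cod > boa → go right; cod < doe → go left; cod > cat → go right. Place as right child of cat.
Insert rat: rat > pig → go right; rat > pug → go right; rat > ram → go right; rat < yak → go left. Place as left child of yak.
Insert emu: emu < pig → go left; emu > boa → go right; emu > doe → go right; emu > dog → go right; emu < koi → go left; emu < ewe → go left; emu > eel → go right. Place as right child of eel.

Path to eel: pig → boa → doe → dog → koi → ewe → eel, which is 6 edges.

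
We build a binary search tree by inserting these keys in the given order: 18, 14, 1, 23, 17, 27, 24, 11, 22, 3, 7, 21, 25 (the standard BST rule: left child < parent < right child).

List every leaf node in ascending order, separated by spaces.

Insert 18: tree is empty, so 18 becomes the root.
Insert 14: 14 < 18 → go left. Place as left child of 18.
Insert 1: 1 < 18 → go left; 1 < 14 → go left. Place as left child of 14.
Insert 23: 23 > 18 → go right. Place as right child of 18.
Insert 17: 17 < 18 → go left; 17 > 14 → go right. Place as right child of 14.
Insert 27: 27 > 18 → go right; 27 > 23 → go right. Place as right child of 23.
Insert 24: 24 > 18 → go right; 24 > 23 → go right; 24 < 27 → go left. Place as left child of 27.
Insert 11: 11 < 18 → go left; 11 < 14 → go left; 11 > 1 → go right. Place as right child of 1.
Insert 22: 22 > 18 → go right; 22 < 23 → go left. Place as left child of 23.
Insert 3: 3 < 18 → go left; 3 < 14 → go left; 3 > 1 → go right; 3 < 11 → go left. Place as left child of 11.
Insert 7: 7 < 18 → go left; 7 < 14 → go left; 7 > 1 → go right; 7 < 11 → go left; 7 > 3 → go right. Place as right child of 3.
Insert 21: 21 > 18 → go right; 21 < 23 → go left; 21 < 22 → go left. Place as left child of 22.
Insert 25: 25 > 18 → go right; 25 > 23 → go right; 25 < 27 → go left; 25 > 24 → go right. Place as right child of 24.

7 17 21 25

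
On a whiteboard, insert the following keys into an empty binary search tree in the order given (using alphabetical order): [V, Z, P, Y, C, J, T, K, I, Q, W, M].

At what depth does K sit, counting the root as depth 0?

V: root
Z: right child of V (depth 1)
P: left child of V (depth 1)
Y: left child of Z (depth 2)
C: left child of P (depth 2)
J: right child of C (depth 3)
T: right child of P (depth 2)
K: right child of J (depth 4)
I: left child of J (depth 4)
Q: left child of T (depth 3)
W: left child of Y (depth 3)
M: right child of K (depth 5)

Path to K: V → P → C → J → K, which is 4 edges.

4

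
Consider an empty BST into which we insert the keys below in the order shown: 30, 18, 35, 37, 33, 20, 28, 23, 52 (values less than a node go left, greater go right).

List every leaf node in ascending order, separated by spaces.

Insert 30: tree is empty, so 30 becomes the root.
Insert 18: 18 < 30 → go left. Place as left child of 30.
Insert 35: 35 > 30 → go right. Place as right child of 30.
Insert 37: 37 > 30 → go right; 37 > 35 → go right. Place as right child of 35.
Insert 33: 33 > 30 → go right; 33 < 35 → go left. Place as left child of 35.
Insert 20: 20 < 30 → go left; 20 > 18 → go right. Place as right child of 18.
Insert 28: 28 < 30 → go left; 28 > 18 → go right; 28 > 20 → go right. Place as right child of 20.
Insert 23: 23 < 30 → go left; 23 > 18 → go right; 23 > 20 → go right; 23 < 28 → go left. Place as left child of 28.
Insert 52: 52 > 30 → go right; 52 > 35 → go right; 52 > 37 → go right. Place as right child of 37.

23 33 52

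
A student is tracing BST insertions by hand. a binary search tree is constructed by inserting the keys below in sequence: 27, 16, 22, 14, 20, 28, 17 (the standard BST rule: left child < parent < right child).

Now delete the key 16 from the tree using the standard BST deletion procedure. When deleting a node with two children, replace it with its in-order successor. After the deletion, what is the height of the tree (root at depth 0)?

3

27: root
16: left child of 27 (depth 1)
22: right child of 16 (depth 2)
14: left child of 16 (depth 2)
20: left child of 22 (depth 3)
28: right child of 27 (depth 1)
17: left child of 20 (depth 4)

Delete 16 (two children — replace with in-order successor).
After deletion, deepest node is 20 at depth 3.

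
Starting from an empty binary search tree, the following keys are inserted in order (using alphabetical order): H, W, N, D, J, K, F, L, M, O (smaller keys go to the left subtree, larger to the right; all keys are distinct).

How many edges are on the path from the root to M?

H: root
W: right child of H (depth 1)
N: left child of W (depth 2)
D: left child of H (depth 1)
J: left child of N (depth 3)
K: right child of J (depth 4)
F: right child of D (depth 2)
L: right child of K (depth 5)
M: right child of L (depth 6)
O: right child of N (depth 3)

Path to M: H → W → N → J → K → L → M, which is 6 edges.

6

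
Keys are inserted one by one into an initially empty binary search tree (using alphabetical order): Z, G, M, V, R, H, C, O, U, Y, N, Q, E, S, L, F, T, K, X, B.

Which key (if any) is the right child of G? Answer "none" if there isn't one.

Insert Z: tree is empty, so Z becomes the root.
Insert G: G < Z → go left. Place as left child of Z.
Insert M: M < Z → go left; M > G → go right. Place as right child of G.
Insert V: V < Z → go left; V > G → go right; V > M → go right. Place as right child of M.
Insert R: R < Z → go left; R > G → go right; R > M → go right; R < V → go left. Place as left child of V.
Insert H: H < Z → go left; H > G → go right; H < M → go left. Place as left child of M.
Insert C: C < Z → go left; C < G → go left. Place as left child of G.
Insert O: O < Z → go left; O > G → go right; O > M → go right; O < V → go left; O < R → go left. Place as left child of R.
Insert U: U < Z → go left; U > G → go right; U > M → go right; U < V → go left; U > R → go right. Place as right child of R.
Insert Y: Y < Z → go left; Y > G → go right; Y > M → go right; Y > V → go right. Place as right child of V.
Insert N: N < Z → go left; N > G → go right; N > M → go right; N < V → go left; N < R → go left; N < O → go left. Place as left child of O.
Insert Q: Q < Z → go left; Q > G → go right; Q > M → go right; Q < V → go left; Q < R → go left; Q > O → go right. Place as right child of O.
Insert E: E < Z → go left; E < G → go left; E > C → go right. Place as right child of C.
Insert S: S < Z → go left; S > G → go right; S > M → go right; S < V → go left; S > R → go right; S < U → go left. Place as left child of U.
Insert L: L < Z → go left; L > G → go right; L < M → go left; L > H → go right. Place as right child of H.
Insert F: F < Z → go left; F < G → go left; F > C → go right; F > E → go right. Place as right child of E.
Insert T: T < Z → go left; T > G → go right; T > M → go right; T < V → go left; T > R → go right; T < U → go left; T > S → go right. Place as right child of S.
Insert K: K < Z → go left; K > G → go right; K < M → go left; K > H → go right; K < L → go left. Place as left child of L.
Insert X: X < Z → go left; X > G → go right; X > M → go right; X > V → go right; X < Y → go left. Place as left child of Y.
Insert B: B < Z → go left; B < G → go left; B < C → go left. Place as left child of C.

M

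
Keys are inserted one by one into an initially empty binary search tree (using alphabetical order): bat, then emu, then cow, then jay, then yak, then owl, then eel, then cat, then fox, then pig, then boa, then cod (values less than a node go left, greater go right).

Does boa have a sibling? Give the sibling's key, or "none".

Insert bat: tree is empty, so bat becomes the root.
Insert emu: emu > bat → go right. Place as right child of bat.
Insert cow: cow > bat → go right; cow < emu → go left. Place as left child of emu.
Insert jay: jay > bat → go right; jay > emu → go right. Place as right child of emu.
Insert yak: yak > bat → go right; yak > emu → go right; yak > jay → go right. Place as right child of jay.
Insert owl: owl > bat → go right; owl > emu → go right; owl > jay → go right; owl < yak → go left. Place as left child of yak.
Insert eel: eel > bat → go right; eel < emu → go left; eel > cow → go right. Place as right child of cow.
Insert cat: cat > bat → go right; cat < emu → go left; cat < cow → go left. Place as left child of cow.
Insert fox: fox > bat → go right; fox > emu → go right; fox < jay → go left. Place as left child of jay.
Insert pig: pig > bat → go right; pig > emu → go right; pig > jay → go right; pig < yak → go left; pig > owl → go right. Place as right child of owl.
Insert boa: boa > bat → go right; boa < emu → go left; boa < cow → go left; boa < cat → go left. Place as left child of cat.
Insert cod: cod > bat → go right; cod < emu → go left; cod < cow → go left; cod > cat → go right. Place as right child of cat.

boa's parent is cat; the other child of cat is cod.

cod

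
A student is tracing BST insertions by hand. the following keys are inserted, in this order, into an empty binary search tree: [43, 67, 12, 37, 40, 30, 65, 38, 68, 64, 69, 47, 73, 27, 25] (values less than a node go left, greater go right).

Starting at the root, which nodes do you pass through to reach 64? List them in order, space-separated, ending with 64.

Insert 43: tree is empty, so 43 becomes the root.
Insert 67: 67 > 43 → go right. Place as right child of 43.
Insert 12: 12 < 43 → go left. Place as left child of 43.
Insert 37: 37 < 43 → go left; 37 > 12 → go right. Place as right child of 12.
Insert 40: 40 < 43 → go left; 40 > 12 → go right; 40 > 37 → go right. Place as right child of 37.
Insert 30: 30 < 43 → go left; 30 > 12 → go right; 30 < 37 → go left. Place as left child of 37.
Insert 65: 65 > 43 → go right; 65 < 67 → go left. Place as left child of 67.
Insert 38: 38 < 43 → go left; 38 > 12 → go right; 38 > 37 → go right; 38 < 40 → go left. Place as left child of 40.
Insert 68: 68 > 43 → go right; 68 > 67 → go right. Place as right child of 67.
Insert 64: 64 > 43 → go right; 64 < 67 → go left; 64 < 65 → go left. Place as left child of 65.
Insert 69: 69 > 43 → go right; 69 > 67 → go right; 69 > 68 → go right. Place as right child of 68.
Insert 47: 47 > 43 → go right; 47 < 67 → go left; 47 < 65 → go left; 47 < 64 → go left. Place as left child of 64.
Insert 73: 73 > 43 → go right; 73 > 67 → go right; 73 > 68 → go right; 73 > 69 → go right. Place as right child of 69.
Insert 27: 27 < 43 → go left; 27 > 12 → go right; 27 < 37 → go left; 27 < 30 → go left. Place as left child of 30.
Insert 25: 25 < 43 → go left; 25 > 12 → go right; 25 < 37 → go left; 25 < 30 → go left; 25 < 27 → go left. Place as left child of 27.

43 67 65 64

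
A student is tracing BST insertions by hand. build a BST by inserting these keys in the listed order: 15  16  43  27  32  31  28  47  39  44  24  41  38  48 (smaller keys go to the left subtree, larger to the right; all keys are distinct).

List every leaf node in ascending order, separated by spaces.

Insert 15: tree is empty, so 15 becomes the root.
Insert 16: 16 > 15 → go right. Place as right child of 15.
Insert 43: 43 > 15 → go right; 43 > 16 → go right. Place as right child of 16.
Insert 27: 27 > 15 → go right; 27 > 16 → go right; 27 < 43 → go left. Place as left child of 43.
Insert 32: 32 > 15 → go right; 32 > 16 → go right; 32 < 43 → go left; 32 > 27 → go right. Place as right child of 27.
Insert 31: 31 > 15 → go right; 31 > 16 → go right; 31 < 43 → go left; 31 > 27 → go right; 31 < 32 → go left. Place as left child of 32.
Insert 28: 28 > 15 → go right; 28 > 16 → go right; 28 < 43 → go left; 28 > 27 → go right; 28 < 32 → go left; 28 < 31 → go left. Place as left child of 31.
Insert 47: 47 > 15 → go right; 47 > 16 → go right; 47 > 43 → go right. Place as right child of 43.
Insert 39: 39 > 15 → go right; 39 > 16 → go right; 39 < 43 → go left; 39 > 27 → go right; 39 > 32 → go right. Place as right child of 32.
Insert 44: 44 > 15 → go right; 44 > 16 → go right; 44 > 43 → go right; 44 < 47 → go left. Place as left child of 47.
Insert 24: 24 > 15 → go right; 24 > 16 → go right; 24 < 43 → go left; 24 < 27 → go left. Place as left child of 27.
Insert 41: 41 > 15 → go right; 41 > 16 → go right; 41 < 43 → go left; 41 > 27 → go right; 41 > 32 → go right; 41 > 39 → go right. Place as right child of 39.
Insert 38: 38 > 15 → go right; 38 > 16 → go right; 38 < 43 → go left; 38 > 27 → go right; 38 > 32 → go right; 38 < 39 → go left. Place as left child of 39.
Insert 48: 48 > 15 → go right; 48 > 16 → go right; 48 > 43 → go right; 48 > 47 → go right. Place as right child of 47.

24 28 38 41 44 48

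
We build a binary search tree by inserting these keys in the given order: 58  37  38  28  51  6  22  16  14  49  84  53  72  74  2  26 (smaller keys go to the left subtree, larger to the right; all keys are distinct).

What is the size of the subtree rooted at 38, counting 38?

58: root
37: left child of 58 (depth 1)
38: right child of 37 (depth 2)
28: left child of 37 (depth 2)
51: right child of 38 (depth 3)
6: left child of 28 (depth 3)
22: right child of 6 (depth 4)
16: left child of 22 (depth 5)
14: left child of 16 (depth 6)
49: left child of 51 (depth 4)
84: right child of 58 (depth 1)
53: right child of 51 (depth 4)
72: left child of 84 (depth 2)
74: right child of 72 (depth 3)
2: left child of 6 (depth 4)
26: right child of 22 (depth 5)

Subtree rooted at 38 contains: 38, 51, 49, 53 — 4 nodes.

4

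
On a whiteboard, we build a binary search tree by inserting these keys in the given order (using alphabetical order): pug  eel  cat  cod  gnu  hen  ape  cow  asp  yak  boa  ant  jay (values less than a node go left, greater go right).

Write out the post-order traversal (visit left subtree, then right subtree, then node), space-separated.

ant boa asp ape cow cod cat jay hen gnu eel yak pug

Insert pug: tree is empty, so pug becomes the root.
Insert eel: eel < pug → go left. Place as left child of pug.
Insert cat: cat < pug → go left; cat < eel → go left. Place as left child of eel.
Insert cod: cod < pug → go left; cod < eel → go left; cod > cat → go right. Place as right child of cat.
Insert gnu: gnu < pug → go left; gnu > eel → go right. Place as right child of eel.
Insert hen: hen < pug → go left; hen > eel → go right; hen > gnu → go right. Place as right child of gnu.
Insert ape: ape < pug → go left; ape < eel → go left; ape < cat → go left. Place as left child of cat.
Insert cow: cow < pug → go left; cow < eel → go left; cow > cat → go right; cow > cod → go right. Place as right child of cod.
Insert asp: asp < pug → go left; asp < eel → go left; asp < cat → go left; asp > ape → go right. Place as right child of ape.
Insert yak: yak > pug → go right. Place as right child of pug.
Insert boa: boa < pug → go left; boa < eel → go left; boa < cat → go left; boa > ape → go right; boa > asp → go right. Place as right child of asp.
Insert ant: ant < pug → go left; ant < eel → go left; ant < cat → go left; ant < ape → go left. Place as left child of ape.
Insert jay: jay < pug → go left; jay > eel → go right; jay > gnu → go right; jay > hen → go right. Place as right child of hen.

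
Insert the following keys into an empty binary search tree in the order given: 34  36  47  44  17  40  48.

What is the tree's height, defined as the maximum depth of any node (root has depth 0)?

Resulting structure (node: left, right):
  34: L=17, R=36
  36: L=–, R=47
  47: L=44, R=48
  44: L=40, R=–
  17: L=–, R=–
  40: L=–, R=–
  48: L=–, R=–

The deepest node is 40 at depth 4.

4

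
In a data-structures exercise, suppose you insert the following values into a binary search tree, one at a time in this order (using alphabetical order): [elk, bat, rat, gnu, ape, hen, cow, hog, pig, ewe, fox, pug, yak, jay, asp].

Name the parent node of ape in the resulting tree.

Insert elk: tree is empty, so elk becomes the root.
Insert bat: bat < elk → go left. Place as left child of elk.
Insert rat: rat > elk → go right. Place as right child of elk.
Insert gnu: gnu > elk → go right; gnu < rat → go left. Place as left child of rat.
Insert ape: ape < elk → go left; ape < bat → go left. Place as left child of bat.
Insert hen: hen > elk → go right; hen < rat → go left; hen > gnu → go right. Place as right child of gnu.
Insert cow: cow < elk → go left; cow > bat → go right. Place as right child of bat.
Insert hog: hog > elk → go right; hog < rat → go left; hog > gnu → go right; hog > hen → go right. Place as right child of hen.
Insert pig: pig > elk → go right; pig < rat → go left; pig > gnu → go right; pig > hen → go right; pig > hog → go right. Place as right child of hog.
Insert ewe: ewe > elk → go right; ewe < rat → go left; ewe < gnu → go left. Place as left child of gnu.
Insert fox: fox > elk → go right; fox < rat → go left; fox < gnu → go left; fox > ewe → go right. Place as right child of ewe.
Insert pug: pug > elk → go right; pug < rat → go left; pug > gnu → go right; pug > hen → go right; pug > hog → go right; pug > pig → go right. Place as right child of pig.
Insert yak: yak > elk → go right; yak > rat → go right. Place as right child of rat.
Insert jay: jay > elk → go right; jay < rat → go left; jay > gnu → go right; jay > hen → go right; jay > hog → go right; jay < pig → go left. Place as left child of pig.
Insert asp: asp < elk → go left; asp < bat → go left; asp > ape → go right. Place as right child of ape.

bat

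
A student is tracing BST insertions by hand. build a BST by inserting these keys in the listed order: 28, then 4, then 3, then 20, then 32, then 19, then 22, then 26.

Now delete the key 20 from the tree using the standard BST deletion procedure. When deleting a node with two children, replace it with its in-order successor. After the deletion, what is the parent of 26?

28: root
4: left child of 28 (depth 1)
3: left child of 4 (depth 2)
20: right child of 4 (depth 2)
32: right child of 28 (depth 1)
19: left child of 20 (depth 3)
22: right child of 20 (depth 3)
26: right child of 22 (depth 4)

Delete 20 (two children — replace with in-order successor).
After deletion, 26's parent is 22.

22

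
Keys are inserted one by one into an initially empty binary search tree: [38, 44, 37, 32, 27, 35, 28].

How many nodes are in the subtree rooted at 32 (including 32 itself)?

4

38: root
44: right child of 38 (depth 1)
37: left child of 38 (depth 1)
32: left child of 37 (depth 2)
27: left child of 32 (depth 3)
35: right child of 32 (depth 3)
28: right child of 27 (depth 4)

Subtree rooted at 32 contains: 32, 27, 28, 35 — 4 nodes.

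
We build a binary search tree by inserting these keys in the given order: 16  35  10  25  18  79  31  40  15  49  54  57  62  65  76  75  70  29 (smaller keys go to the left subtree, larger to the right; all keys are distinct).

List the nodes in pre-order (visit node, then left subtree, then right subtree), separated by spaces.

Insert 16: tree is empty, so 16 becomes the root.
Insert 35: 35 > 16 → go right. Place as right child of 16.
Insert 10: 10 < 16 → go left. Place as left child of 16.
Insert 25: 25 > 16 → go right; 25 < 35 → go left. Place as left child of 35.
Insert 18: 18 > 16 → go right; 18 < 35 → go left; 18 < 25 → go left. Place as left child of 25.
Insert 79: 79 > 16 → go right; 79 > 35 → go right. Place as right child of 35.
Insert 31: 31 > 16 → go right; 31 < 35 → go left; 31 > 25 → go right. Place as right child of 25.
Insert 40: 40 > 16 → go right; 40 > 35 → go right; 40 < 79 → go left. Place as left child of 79.
Insert 15: 15 < 16 → go left; 15 > 10 → go right. Place as right child of 10.
Insert 49: 49 > 16 → go right; 49 > 35 → go right; 49 < 79 → go left; 49 > 40 → go right. Place as right child of 40.
Insert 54: 54 > 16 → go right; 54 > 35 → go right; 54 < 79 → go left; 54 > 40 → go right; 54 > 49 → go right. Place as right child of 49.
Insert 57: 57 > 16 → go right; 57 > 35 → go right; 57 < 79 → go left; 57 > 40 → go right; 57 > 49 → go right; 57 > 54 → go right. Place as right child of 54.
Insert 62: 62 > 16 → go right; 62 > 35 → go right; 62 < 79 → go left; 62 > 40 → go right; 62 > 49 → go right; 62 > 54 → go right; 62 > 57 → go right. Place as right child of 57.
Insert 65: 65 > 16 → go right; 65 > 35 → go right; 65 < 79 → go left; 65 > 40 → go right; 65 > 49 → go right; 65 > 54 → go right; 65 > 57 → go right; 65 > 62 → go right. Place as right child of 62.
Insert 76: 76 > 16 → go right; 76 > 35 → go right; 76 < 79 → go left; 76 > 40 → go right; 76 > 49 → go right; 76 > 54 → go right; 76 > 57 → go right; 76 > 62 → go right; 76 > 65 → go right. Place as right child of 65.
Insert 75: 75 > 16 → go right; 75 > 35 → go right; 75 < 79 → go left; 75 > 40 → go right; 75 > 49 → go right; 75 > 54 → go right; 75 > 57 → go right; 75 > 62 → go right; 75 > 65 → go right; 75 < 76 → go left. Place as left child of 76.
Insert 70: 70 > 16 → go right; 70 > 35 → go right; 70 < 79 → go left; 70 > 40 → go right; 70 > 49 → go right; 70 > 54 → go right; 70 > 57 → go right; 70 > 62 → go right; 70 > 65 → go right; 70 < 76 → go left; 70 < 75 → go left. Place as left child of 75.
Insert 29: 29 > 16 → go right; 29 < 35 → go left; 29 > 25 → go right; 29 < 31 → go left. Place as left child of 31.

16 10 15 35 25 18 31 29 79 40 49 54 57 62 65 76 75 70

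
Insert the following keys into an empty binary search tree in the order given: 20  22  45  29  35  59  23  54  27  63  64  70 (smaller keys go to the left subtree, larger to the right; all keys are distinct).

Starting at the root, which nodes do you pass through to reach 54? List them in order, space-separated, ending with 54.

Resulting structure (node: left, right):
  20: L=–, R=22
  22: L=–, R=45
  45: L=29, R=59
  29: L=23, R=35
  35: L=–, R=–
  59: L=54, R=63
  23: L=–, R=27
  54: L=–, R=–
  27: L=–, R=–
  63: L=–, R=64
  64: L=–, R=70
  70: L=–, R=–

20 22 45 59 54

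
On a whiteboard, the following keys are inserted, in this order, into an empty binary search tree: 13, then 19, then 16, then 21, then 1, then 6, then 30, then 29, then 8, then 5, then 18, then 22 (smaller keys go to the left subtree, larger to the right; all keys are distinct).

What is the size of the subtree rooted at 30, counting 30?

13: root
19: right child of 13 (depth 1)
16: left child of 19 (depth 2)
21: right child of 19 (depth 2)
1: left child of 13 (depth 1)
6: right child of 1 (depth 2)
30: right child of 21 (depth 3)
29: left child of 30 (depth 4)
8: right child of 6 (depth 3)
5: left child of 6 (depth 3)
18: right child of 16 (depth 3)
22: left child of 29 (depth 5)

Subtree rooted at 30 contains: 30, 29, 22 — 3 nodes.

3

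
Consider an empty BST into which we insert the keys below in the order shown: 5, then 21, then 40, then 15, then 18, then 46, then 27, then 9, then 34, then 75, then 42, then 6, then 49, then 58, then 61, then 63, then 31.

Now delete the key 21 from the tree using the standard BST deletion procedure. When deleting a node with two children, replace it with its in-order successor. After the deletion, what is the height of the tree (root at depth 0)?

8

Insert 5: tree is empty, so 5 becomes the root.
Insert 21: 21 > 5 → go right. Place as right child of 5.
Insert 40: 40 > 5 → go right; 40 > 21 → go right. Place as right child of 21.
Insert 15: 15 > 5 → go right; 15 < 21 → go left. Place as left child of 21.
Insert 18: 18 > 5 → go right; 18 < 21 → go left; 18 > 15 → go right. Place as right child of 15.
Insert 46: 46 > 5 → go right; 46 > 21 → go right; 46 > 40 → go right. Place as right child of 40.
Insert 27: 27 > 5 → go right; 27 > 21 → go right; 27 < 40 → go left. Place as left child of 40.
Insert 9: 9 > 5 → go right; 9 < 21 → go left; 9 < 15 → go left. Place as left child of 15.
Insert 34: 34 > 5 → go right; 34 > 21 → go right; 34 < 40 → go left; 34 > 27 → go right. Place as right child of 27.
Insert 75: 75 > 5 → go right; 75 > 21 → go right; 75 > 40 → go right; 75 > 46 → go right. Place as right child of 46.
Insert 42: 42 > 5 → go right; 42 > 21 → go right; 42 > 40 → go right; 42 < 46 → go left. Place as left child of 46.
Insert 6: 6 > 5 → go right; 6 < 21 → go left; 6 < 15 → go left; 6 < 9 → go left. Place as left child of 9.
Insert 49: 49 > 5 → go right; 49 > 21 → go right; 49 > 40 → go right; 49 > 46 → go right; 49 < 75 → go left. Place as left child of 75.
Insert 58: 58 > 5 → go right; 58 > 21 → go right; 58 > 40 → go right; 58 > 46 → go right; 58 < 75 → go left; 58 > 49 → go right. Place as right child of 49.
Insert 61: 61 > 5 → go right; 61 > 21 → go right; 61 > 40 → go right; 61 > 46 → go right; 61 < 75 → go left; 61 > 49 → go right; 61 > 58 → go right. Place as right child of 58.
Insert 63: 63 > 5 → go right; 63 > 21 → go right; 63 > 40 → go right; 63 > 46 → go right; 63 < 75 → go left; 63 > 49 → go right; 63 > 58 → go right; 63 > 61 → go right. Place as right child of 61.
Insert 31: 31 > 5 → go right; 31 > 21 → go right; 31 < 40 → go left; 31 > 27 → go right; 31 < 34 → go left. Place as left child of 34.

Delete 21 (two children — replace with in-order successor).
After deletion, deepest node is 63 at depth 8.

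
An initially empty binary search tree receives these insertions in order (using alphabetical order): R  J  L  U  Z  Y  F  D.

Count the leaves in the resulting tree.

R: root
J: left child of R (depth 1)
L: right child of J (depth 2)
U: right child of R (depth 1)
Z: right child of U (depth 2)
Y: left child of Z (depth 3)
F: left child of J (depth 2)
D: left child of F (depth 3)

Leaves: D, L, Y — 3 in total.

3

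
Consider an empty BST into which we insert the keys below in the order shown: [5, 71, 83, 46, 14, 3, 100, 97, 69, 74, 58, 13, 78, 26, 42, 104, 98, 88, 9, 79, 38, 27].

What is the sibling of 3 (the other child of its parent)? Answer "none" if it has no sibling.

71

Resulting structure (node: left, right):
  5: L=3, R=71
  71: L=46, R=83
  83: L=74, R=100
  46: L=14, R=69
  14: L=13, R=26
  3: L=–, R=–
  100: L=97, R=104
  97: L=88, R=98
  69: L=58, R=–
  74: L=–, R=78
  58: L=–, R=–
  13: L=9, R=–
  78: L=–, R=79
  26: L=–, R=42
  42: L=38, R=–
  104: L=–, R=–
  98: L=–, R=–
  88: L=–, R=–
  9: L=–, R=–
  79: L=–, R=–
  38: L=27, R=–
  27: L=–, R=–

3's parent is 5; the other child of 5 is 71.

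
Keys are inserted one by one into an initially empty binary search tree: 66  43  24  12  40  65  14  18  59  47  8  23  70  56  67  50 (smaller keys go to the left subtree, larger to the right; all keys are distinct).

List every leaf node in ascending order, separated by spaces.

8 23 40 50 67

Resulting structure (node: left, right):
  66: L=43, R=70
  43: L=24, R=65
  24: L=12, R=40
  12: L=8, R=14
  40: L=–, R=–
  65: L=59, R=–
  14: L=–, R=18
  18: L=–, R=23
  59: L=47, R=–
  47: L=–, R=56
  8: L=–, R=–
  23: L=–, R=–
  70: L=67, R=–
  56: L=50, R=–
  67: L=–, R=–
  50: L=–, R=–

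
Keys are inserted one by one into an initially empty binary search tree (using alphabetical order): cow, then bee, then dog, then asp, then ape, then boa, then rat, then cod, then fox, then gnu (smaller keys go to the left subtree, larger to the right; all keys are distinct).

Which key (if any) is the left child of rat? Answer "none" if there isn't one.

fox

Insert cow: tree is empty, so cow becomes the root.
Insert bee: bee < cow → go left. Place as left child of cow.
Insert dog: dog > cow → go right. Place as right child of cow.
Insert asp: asp < cow → go left; asp < bee → go left. Place as left child of bee.
Insert ape: ape < cow → go left; ape < bee → go left; ape < asp → go left. Place as left child of asp.
Insert boa: boa < cow → go left; boa > bee → go right. Place as right child of bee.
Insert rat: rat > cow → go right; rat > dog → go right. Place as right child of dog.
Insert cod: cod < cow → go left; cod > bee → go right; cod > boa → go right. Place as right child of boa.
Insert fox: fox > cow → go right; fox > dog → go right; fox < rat → go left. Place as left child of rat.
Insert gnu: gnu > cow → go right; gnu > dog → go right; gnu < rat → go left; gnu > fox → go right. Place as right child of fox.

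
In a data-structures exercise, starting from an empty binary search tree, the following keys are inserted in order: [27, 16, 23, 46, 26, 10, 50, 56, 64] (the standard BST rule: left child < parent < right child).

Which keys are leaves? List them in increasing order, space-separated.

10 26 64

27: root
16: left child of 27 (depth 1)
23: right child of 16 (depth 2)
46: right child of 27 (depth 1)
26: right child of 23 (depth 3)
10: left child of 16 (depth 2)
50: right child of 46 (depth 2)
56: right child of 50 (depth 3)
64: right child of 56 (depth 4)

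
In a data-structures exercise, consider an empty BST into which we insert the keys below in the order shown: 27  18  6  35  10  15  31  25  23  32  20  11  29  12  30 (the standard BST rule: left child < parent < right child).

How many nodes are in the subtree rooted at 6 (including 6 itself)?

5

Insert 27: tree is empty, so 27 becomes the root.
Insert 18: 18 < 27 → go left. Place as left child of 27.
Insert 6: 6 < 27 → go left; 6 < 18 → go left. Place as left child of 18.
Insert 35: 35 > 27 → go right. Place as right child of 27.
Insert 10: 10 < 27 → go left; 10 < 18 → go left; 10 > 6 → go right. Place as right child of 6.
Insert 15: 15 < 27 → go left; 15 < 18 → go left; 15 > 6 → go right; 15 > 10 → go right. Place as right child of 10.
Insert 31: 31 > 27 → go right; 31 < 35 → go left. Place as left child of 35.
Insert 25: 25 < 27 → go left; 25 > 18 → go right. Place as right child of 18.
Insert 23: 23 < 27 → go left; 23 > 18 → go right; 23 < 25 → go left. Place as left child of 25.
Insert 32: 32 > 27 → go right; 32 < 35 → go left; 32 > 31 → go right. Place as right child of 31.
Insert 20: 20 < 27 → go left; 20 > 18 → go right; 20 < 25 → go left; 20 < 23 → go left. Place as left child of 23.
Insert 11: 11 < 27 → go left; 11 < 18 → go left; 11 > 6 → go right; 11 > 10 → go right; 11 < 15 → go left. Place as left child of 15.
Insert 29: 29 > 27 → go right; 29 < 35 → go left; 29 < 31 → go left. Place as left child of 31.
Insert 12: 12 < 27 → go left; 12 < 18 → go left; 12 > 6 → go right; 12 > 10 → go right; 12 < 15 → go left; 12 > 11 → go right. Place as right child of 11.
Insert 30: 30 > 27 → go right; 30 < 35 → go left; 30 < 31 → go left; 30 > 29 → go right. Place as right child of 29.

Subtree rooted at 6 contains: 6, 10, 15, 11, 12 — 5 nodes.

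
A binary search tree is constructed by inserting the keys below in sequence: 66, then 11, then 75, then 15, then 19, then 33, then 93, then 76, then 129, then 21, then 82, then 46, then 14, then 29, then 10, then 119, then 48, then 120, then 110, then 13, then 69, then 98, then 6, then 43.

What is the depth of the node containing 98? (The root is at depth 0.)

6

Resulting structure (node: left, right):
  66: L=11, R=75
  11: L=10, R=15
  75: L=69, R=93
  15: L=14, R=19
  19: L=–, R=33
  33: L=21, R=46
  93: L=76, R=129
  76: L=–, R=82
  129: L=119, R=–
  21: L=–, R=29
  82: L=–, R=–
  46: L=43, R=48
  14: L=13, R=–
  29: L=–, R=–
  10: L=6, R=–
  119: L=110, R=120
  48: L=–, R=–
  120: L=–, R=–
  110: L=98, R=–
  13: L=–, R=–
  69: L=–, R=–
  98: L=–, R=–
  6: L=–, R=–
  43: L=–, R=–

Path to 98: 66 → 75 → 93 → 129 → 119 → 110 → 98, which is 6 edges.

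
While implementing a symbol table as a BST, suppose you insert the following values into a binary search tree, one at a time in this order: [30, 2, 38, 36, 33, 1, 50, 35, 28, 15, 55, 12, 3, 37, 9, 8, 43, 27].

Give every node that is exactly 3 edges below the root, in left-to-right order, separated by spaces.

15 33 37 43 55

Resulting structure (node: left, right):
  30: L=2, R=38
  2: L=1, R=28
  38: L=36, R=50
  36: L=33, R=37
  33: L=–, R=35
  1: L=–, R=–
  50: L=43, R=55
  35: L=–, R=–
  28: L=15, R=–
  15: L=12, R=27
  55: L=–, R=–
  12: L=3, R=–
  3: L=–, R=9
  37: L=–, R=–
  9: L=8, R=–
  8: L=–, R=–
  43: L=–, R=–
  27: L=–, R=–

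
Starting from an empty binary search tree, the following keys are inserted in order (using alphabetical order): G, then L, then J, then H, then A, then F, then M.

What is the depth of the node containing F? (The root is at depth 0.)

Insert G: tree is empty, so G becomes the root.
Insert L: L > G → go right. Place as right child of G.
Insert J: J > G → go right; J < L → go left. Place as left child of L.
Insert H: H > G → go right; H < L → go left; H < J → go left. Place as left child of J.
Insert A: A < G → go left. Place as left child of G.
Insert F: F < G → go left; F > A → go right. Place as right child of A.
Insert M: M > G → go right; M > L → go right. Place as right child of L.

Path to F: G → A → F, which is 2 edges.

2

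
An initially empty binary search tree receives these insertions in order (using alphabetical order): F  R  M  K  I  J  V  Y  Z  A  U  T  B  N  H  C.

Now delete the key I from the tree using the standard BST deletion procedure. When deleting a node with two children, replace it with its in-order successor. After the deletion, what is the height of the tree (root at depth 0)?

5

Insert F: tree is empty, so F becomes the root.
Insert R: R > F → go right. Place as right child of F.
Insert M: M > F → go right; M < R → go left. Place as left child of R.
Insert K: K > F → go right; K < R → go left; K < M → go left. Place as left child of M.
Insert I: I > F → go right; I < R → go left; I < M → go left; I < K → go left. Place as left child of K.
Insert J: J > F → go right; J < R → go left; J < M → go left; J < K → go left; J > I → go right. Place as right child of I.
Insert V: V > F → go right; V > R → go right. Place as right child of R.
Insert Y: Y > F → go right; Y > R → go right; Y > V → go right. Place as right child of V.
Insert Z: Z > F → go right; Z > R → go right; Z > V → go right; Z > Y → go right. Place as right child of Y.
Insert A: A < F → go left. Place as left child of F.
Insert U: U > F → go right; U > R → go right; U < V → go left. Place as left child of V.
Insert T: T > F → go right; T > R → go right; T < V → go left; T < U → go left. Place as left child of U.
Insert B: B < F → go left; B > A → go right. Place as right child of A.
Insert N: N > F → go right; N < R → go left; N > M → go right. Place as right child of M.
Insert H: H > F → go right; H < R → go left; H < M → go left; H < K → go left; H < I → go left. Place as left child of I.
Insert C: C < F → go left; C > A → go right; C > B → go right. Place as right child of B.

Delete I (two children — replace with in-order successor).
After deletion, deepest node is H at depth 5.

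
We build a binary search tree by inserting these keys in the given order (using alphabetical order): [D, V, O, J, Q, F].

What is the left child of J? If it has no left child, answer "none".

F

D: root
V: right child of D (depth 1)
O: left child of V (depth 2)
J: left child of O (depth 3)
Q: right child of O (depth 3)
F: left child of J (depth 4)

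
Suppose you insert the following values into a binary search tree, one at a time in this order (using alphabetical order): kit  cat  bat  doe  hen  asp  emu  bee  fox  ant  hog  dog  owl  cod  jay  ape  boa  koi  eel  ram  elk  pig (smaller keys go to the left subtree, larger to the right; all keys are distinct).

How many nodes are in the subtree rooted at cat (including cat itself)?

17

kit: root
cat: left child of kit (depth 1)
bat: left child of cat (depth 2)
doe: right child of cat (depth 2)
hen: right child of doe (depth 3)
asp: left child of bat (depth 3)
emu: left child of hen (depth 4)
bee: right child of bat (depth 3)
fox: right child of emu (depth 5)
ant: left child of asp (depth 4)
hog: right child of hen (depth 4)
dog: left child of emu (depth 5)
owl: right child of kit (depth 1)
cod: left child of doe (depth 3)
jay: right child of hog (depth 5)
ape: right child of ant (depth 5)
boa: right child of bee (depth 4)
koi: left child of owl (depth 2)
eel: right child of dog (depth 6)
ram: right child of owl (depth 2)
elk: right child of eel (depth 7)
pig: left child of ram (depth 3)

Subtree rooted at cat contains: cat, bat, asp, ant, ape, bee, boa, doe, cod, hen, emu, dog, eel, elk, fox, hog, jay — 17 nodes.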